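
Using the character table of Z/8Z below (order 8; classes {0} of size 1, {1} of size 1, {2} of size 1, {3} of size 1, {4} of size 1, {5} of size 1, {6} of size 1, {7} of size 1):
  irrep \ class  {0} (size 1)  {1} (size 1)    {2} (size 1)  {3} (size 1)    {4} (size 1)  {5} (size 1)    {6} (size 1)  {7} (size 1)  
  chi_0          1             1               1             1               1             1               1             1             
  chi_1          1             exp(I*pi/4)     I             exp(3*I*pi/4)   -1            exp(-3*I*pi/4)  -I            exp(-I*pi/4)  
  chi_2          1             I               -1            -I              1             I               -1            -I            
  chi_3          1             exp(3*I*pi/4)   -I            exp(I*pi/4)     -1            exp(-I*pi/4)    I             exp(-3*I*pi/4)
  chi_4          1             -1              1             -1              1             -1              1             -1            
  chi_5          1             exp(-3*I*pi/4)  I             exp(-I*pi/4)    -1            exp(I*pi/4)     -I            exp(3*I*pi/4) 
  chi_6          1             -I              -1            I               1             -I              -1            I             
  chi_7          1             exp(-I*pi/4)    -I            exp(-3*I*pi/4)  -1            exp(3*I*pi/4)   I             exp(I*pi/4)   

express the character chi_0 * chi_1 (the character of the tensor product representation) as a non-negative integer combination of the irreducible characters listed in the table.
chi_0 tensor chi_1 = chi_1 (all other irreducibles have multiplicity 0).

Derivation: The character of a tensor product is the pointwise product (chi_0 * chi_1)(C) = chi_0(C) * chi_1(C):
  {0}: (1)*(1), {1}: (1)*(exp(I*pi/4)), {2}: (1)*(I), {3}: (1)*(exp(3*I*pi/4)), {4}: (1)*(-1), {5}: (1)*(exp(-3*I*pi/4)), {6}: (1)*(-I), {7}: (1)*(exp(-I*pi/4))
so (chi_0 * chi_1) takes values
  {0} -> 1, {1} -> exp(I*pi/4), {2} -> I, {3} -> exp(3*I*pi/4), {4} -> -1, {5} -> exp(-3*I*pi/4), {6} -> -I, {7} -> exp(-I*pi/4).
Now take the inner product of this character with each irreducible chi from the table, <chi_0*chi_1, chi> = (1/8) sum_C |C| (chi_0*chi_1)(C) conj(chi(C)):
  <chi_0*chi_1, chi_0> = (1/8)[1*(1)*conj(1) + 1*(exp(I*pi/4))*conj(1) + 1*(I)*conj(1) + 1*(exp(3*I*pi/4))*conj(1) + 1*(-1)*conj(1) + 1*(exp(-3*I*pi/4))*conj(1) + 1*(-I)*conj(1) + 1*(exp(-I*pi/4))*conj(1)]
      = (1/8)[(1) + (exp(I*pi/4)) + (I) + (exp(3*I*pi/4)) + (-1) + (exp(-3*I*pi/4)) + (-I) + (exp(-I*pi/4))] = 0/8 = 0
  <chi_0*chi_1, chi_1> = (1/8)[1*(1)*conj(1) + 1*(exp(I*pi/4))*conj(exp(I*pi/4)) + 1*(I)*conj(I) + 1*(exp(3*I*pi/4))*conj(exp(3*I*pi/4)) + 1*(-1)*conj(-1) + 1*(exp(-3*I*pi/4))*conj(exp(-3*I*pi/4)) + 1*(-I)*conj(-I) + 1*(exp(-I*pi/4))*conj(exp(-I*pi/4))]
      = (1/8)[(1) + (1) + (1) + (1) + (1) + (1) + (1) + (1)] = 8/8 = 1
  <chi_0*chi_1, chi_2> = (1/8)[1*(1)*conj(1) + 1*(exp(I*pi/4))*conj(I) + 1*(I)*conj(-1) + 1*(exp(3*I*pi/4))*conj(-I) + 1*(-1)*conj(1) + 1*(exp(-3*I*pi/4))*conj(I) + 1*(-I)*conj(-1) + 1*(exp(-I*pi/4))*conj(-I)]
      = (1/8)[(1) + (-exp(3*I*pi/4)) + (-I) + (exp(-3*I*pi/4)) + (-1) + (-exp(-I*pi/4)) + (I) + (exp(I*pi/4))] = 0/8 = 0
  <chi_0*chi_1, chi_3> = (1/8)[1*(1)*conj(1) + 1*(exp(I*pi/4))*conj(exp(3*I*pi/4)) + 1*(I)*conj(-I) + 1*(exp(3*I*pi/4))*conj(exp(I*pi/4)) + 1*(-1)*conj(-1) + 1*(exp(-3*I*pi/4))*conj(exp(-I*pi/4)) + 1*(-I)*conj(I) + 1*(exp(-I*pi/4))*conj(exp(-3*I*pi/4))]
      = (1/8)[(1) + (-I) + (-1) + (I) + (1) + (-I) + (-1) + (I)] = 0/8 = 0
  <chi_0*chi_1, chi_4> = (1/8)[1*(1)*conj(1) + 1*(exp(I*pi/4))*conj(-1) + 1*(I)*conj(1) + 1*(exp(3*I*pi/4))*conj(-1) + 1*(-1)*conj(1) + 1*(exp(-3*I*pi/4))*conj(-1) + 1*(-I)*conj(1) + 1*(exp(-I*pi/4))*conj(-1)]
      = (1/8)[(1) + (-exp(I*pi/4)) + (I) + (-exp(3*I*pi/4)) + (-1) + (-exp(-3*I*pi/4)) + (-I) + (-exp(-I*pi/4))] = 0/8 = 0
  <chi_0*chi_1, chi_5> = (1/8)[1*(1)*conj(1) + 1*(exp(I*pi/4))*conj(exp(-3*I*pi/4)) + 1*(I)*conj(I) + 1*(exp(3*I*pi/4))*conj(exp(-I*pi/4)) + 1*(-1)*conj(-1) + 1*(exp(-3*I*pi/4))*conj(exp(I*pi/4)) + 1*(-I)*conj(-I) + 1*(exp(-I*pi/4))*conj(exp(3*I*pi/4))]
      = (1/8)[(1) + (-1) + (1) + (-1) + (1) + (-1) + (1) + (-1)] = 0/8 = 0
  <chi_0*chi_1, chi_6> = (1/8)[1*(1)*conj(1) + 1*(exp(I*pi/4))*conj(-I) + 1*(I)*conj(-1) + 1*(exp(3*I*pi/4))*conj(I) + 1*(-1)*conj(1) + 1*(exp(-3*I*pi/4))*conj(-I) + 1*(-I)*conj(-1) + 1*(exp(-I*pi/4))*conj(I)]
      = (1/8)[(1) + (exp(3*I*pi/4)) + (-I) + (-exp(-3*I*pi/4)) + (-1) + (exp(-I*pi/4)) + (I) + (-exp(I*pi/4))] = 0/8 = 0
  <chi_0*chi_1, chi_7> = (1/8)[1*(1)*conj(1) + 1*(exp(I*pi/4))*conj(exp(-I*pi/4)) + 1*(I)*conj(-I) + 1*(exp(3*I*pi/4))*conj(exp(-3*I*pi/4)) + 1*(-1)*conj(-1) + 1*(exp(-3*I*pi/4))*conj(exp(3*I*pi/4)) + 1*(-I)*conj(I) + 1*(exp(-I*pi/4))*conj(exp(I*pi/4))]
      = (1/8)[(1) + (I) + (-1) + (-I) + (1) + (I) + (-1) + (-I)] = 0/8 = 0
(Exp terms are combined using exp(i*s)*conj(exp(i*t)) = exp(i*(s-t)), and sums of them are collapsed using the identity that for every m > 1 the m distinct m-th roots of unity sum to 0, e.g. 1 + exp(2*I*pi/3) + exp(-2*I*pi/3) = 0.)
Hence the multiplicities are chi_1: 1. Dimension check: dim(chi_0)*dim(chi_1) = 1*1 = 1 and sum (mult * dim) = 1*1 = 1.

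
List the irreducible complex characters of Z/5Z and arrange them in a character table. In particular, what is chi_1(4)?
Character table of Z/5Z (irreps indexed chi_0,...,chi_4 with chi_k(m) = zeta_5^(k*m), zeta_5 = exp(2*pi*i/5)):
  irrep \ class  {0} (size 1)  {1} (size 1)    {2} (size 1)    {3} (size 1)    {4} (size 1)  
  chi_0          1             1               1               1               1             
  chi_1          1             exp(2*I*pi/5)   exp(4*I*pi/5)   exp(-4*I*pi/5)  exp(-2*I*pi/5)
  chi_2          1             exp(4*I*pi/5)   exp(-2*I*pi/5)  exp(2*I*pi/5)   exp(-4*I*pi/5)
  chi_3          1             exp(-4*I*pi/5)  exp(2*I*pi/5)   exp(-2*I*pi/5)  exp(4*I*pi/5) 
  chi_4          1             exp(-2*I*pi/5)  exp(-4*I*pi/5)  exp(4*I*pi/5)   exp(2*I*pi/5) 

Spot check: chi_1(4) = zeta_5^(1*4) = zeta_5^4 = exp(-2*I*pi/5).

Justification: Z/5Z is abelian, so all 5 irreducible complex representations are 1-dimensional. They are given by chi_k(m) = zeta_5^(k*m) for k = 0,...,4. Row orthogonality: sum_m chi_k(m) conj(chi_l(m)) = 5 * [k = l].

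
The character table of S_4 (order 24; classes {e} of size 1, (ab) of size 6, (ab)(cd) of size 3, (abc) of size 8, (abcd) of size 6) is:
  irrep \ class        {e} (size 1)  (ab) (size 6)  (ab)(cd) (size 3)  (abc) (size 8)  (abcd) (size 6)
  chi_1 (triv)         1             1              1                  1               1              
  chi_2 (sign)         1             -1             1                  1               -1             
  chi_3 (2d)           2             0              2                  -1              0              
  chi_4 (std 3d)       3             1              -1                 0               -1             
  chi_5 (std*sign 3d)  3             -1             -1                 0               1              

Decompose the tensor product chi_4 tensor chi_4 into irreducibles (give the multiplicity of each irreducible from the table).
chi_4 tensor chi_4 = chi_1 + chi_3 + chi_4 + chi_5 (all other irreducibles have multiplicity 0).

Reasoning: The character of a tensor product is the pointwise product (chi_4 * chi_4)(C) = chi_4(C) * chi_4(C):
  {e}: (3)*(3), (ab): (1)*(1), (ab)(cd): (-1)*(-1), (abc): (0)*(0), (abcd): (-1)*(-1)
so (chi_4 * chi_4) takes values
  {e} -> 9, (ab) -> 1, (ab)(cd) -> 1, (abc) -> 0, (abcd) -> 1.
Now take the inner product of this character with each irreducible chi from the table, <chi_4*chi_4, chi> = (1/24) sum_C |C| (chi_4*chi_4)(C) conj(chi(C)):
  <chi_4*chi_4, chi_1> = (1/24)[1*(9)*conj(1) + 6*(1)*conj(1) + 3*(1)*conj(1) + 8*(0)*conj(1) + 6*(1)*conj(1)]
      = (1/24)[(9) + (6) + (3) + (0) + (6)] = 24/24 = 1
  <chi_4*chi_4, chi_2> = (1/24)[1*(9)*conj(1) + 6*(1)*conj(-1) + 3*(1)*conj(1) + 8*(0)*conj(1) + 6*(1)*conj(-1)]
      = (1/24)[(9) + (-6) + (3) + (0) + (-6)] = 0/24 = 0
  <chi_4*chi_4, chi_3> = (1/24)[1*(9)*conj(2) + 6*(1)*conj(0) + 3*(1)*conj(2) + 8*(0)*conj(-1) + 6*(1)*conj(0)]
      = (1/24)[(18) + (0) + (6) + (0) + (0)] = 24/24 = 1
  <chi_4*chi_4, chi_4> = (1/24)[1*(9)*conj(3) + 6*(1)*conj(1) + 3*(1)*conj(-1) + 8*(0)*conj(0) + 6*(1)*conj(-1)]
      = (1/24)[(27) + (6) + (-3) + (0) + (-6)] = 24/24 = 1
  <chi_4*chi_4, chi_5> = (1/24)[1*(9)*conj(3) + 6*(1)*conj(-1) + 3*(1)*conj(-1) + 8*(0)*conj(0) + 6*(1)*conj(1)]
      = (1/24)[(27) + (-6) + (-3) + (0) + (6)] = 24/24 = 1
Hence the multiplicities are chi_1: 1, chi_3: 1, chi_4: 1, chi_5: 1. Dimension check: dim(chi_4)*dim(chi_4) = 3*3 = 9 and sum (mult * dim) = 1*1 + 1*2 + 1*3 + 1*3 = 9.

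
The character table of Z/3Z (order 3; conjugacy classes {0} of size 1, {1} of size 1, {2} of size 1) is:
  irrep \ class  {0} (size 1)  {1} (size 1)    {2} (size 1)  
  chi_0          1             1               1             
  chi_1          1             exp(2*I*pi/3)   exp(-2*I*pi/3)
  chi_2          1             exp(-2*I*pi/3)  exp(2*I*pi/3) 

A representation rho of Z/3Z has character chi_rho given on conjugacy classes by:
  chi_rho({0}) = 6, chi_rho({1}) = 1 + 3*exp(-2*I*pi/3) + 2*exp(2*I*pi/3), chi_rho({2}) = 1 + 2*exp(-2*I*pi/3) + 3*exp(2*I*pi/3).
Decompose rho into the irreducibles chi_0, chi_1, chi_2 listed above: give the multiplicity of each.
Multiplicities: chi_0: 1, chi_1: 2, chi_2: 3.

Working: Use <chi_rho, chi> = (1/|G|) sum_C |C| * chi_rho(C) * conj(chi(C)) with |G| = 3 for each irreducible chi in the table:
  <chi_rho, chi_0> = (1/3)[1*(6)*conj(1) + 1*(1 + 3*exp(-2*I*pi/3) + 2*exp(2*I*pi/3))*conj(1) + 1*(1 + 2*exp(-2*I*pi/3) + 3*exp(2*I*pi/3))*conj(1)]
      = (1/3)[(6) + (1 + 3*exp(-2*I*pi/3) + 2*exp(2*I*pi/3)) + (1 + 2*exp(-2*I*pi/3) + 3*exp(2*I*pi/3))] = 3/3 = 1
  <chi_rho, chi_1> = (1/3)[1*(6)*conj(1) + 1*(1 + 3*exp(-2*I*pi/3) + 2*exp(2*I*pi/3))*conj(exp(2*I*pi/3)) + 1*(1 + 2*exp(-2*I*pi/3) + 3*exp(2*I*pi/3))*conj(exp(-2*I*pi/3))]
      = (1/3)[(6) + (2 + exp(-2*I*pi/3) + 3*exp(2*I*pi/3)) + (2 + 3*exp(-2*I*pi/3) + exp(2*I*pi/3))] = 6/3 = 2
  <chi_rho, chi_2> = (1/3)[1*(6)*conj(1) + 1*(1 + 3*exp(-2*I*pi/3) + 2*exp(2*I*pi/3))*conj(exp(-2*I*pi/3)) + 1*(1 + 2*exp(-2*I*pi/3) + 3*exp(2*I*pi/3))*conj(exp(2*I*pi/3))]
      = (1/3)[(6) + (3 + 2*exp(-2*I*pi/3) + exp(2*I*pi/3)) + (3 + exp(-2*I*pi/3) + 2*exp(2*I*pi/3))] = 9/3 = 3
(Exp terms are combined using exp(i*s)*conj(exp(i*t)) = exp(i*(s-t)), and sums of them are collapsed using the identity that for every m > 1 the m distinct m-th roots of unity sum to 0, e.g. 1 + exp(2*I*pi/3) + exp(-2*I*pi/3) = 0.)
Dimension check: dim(rho) = sum (mult * dim) = 1*1 + 2*1 + 3*1 = 6 = chi_rho(e) = 6.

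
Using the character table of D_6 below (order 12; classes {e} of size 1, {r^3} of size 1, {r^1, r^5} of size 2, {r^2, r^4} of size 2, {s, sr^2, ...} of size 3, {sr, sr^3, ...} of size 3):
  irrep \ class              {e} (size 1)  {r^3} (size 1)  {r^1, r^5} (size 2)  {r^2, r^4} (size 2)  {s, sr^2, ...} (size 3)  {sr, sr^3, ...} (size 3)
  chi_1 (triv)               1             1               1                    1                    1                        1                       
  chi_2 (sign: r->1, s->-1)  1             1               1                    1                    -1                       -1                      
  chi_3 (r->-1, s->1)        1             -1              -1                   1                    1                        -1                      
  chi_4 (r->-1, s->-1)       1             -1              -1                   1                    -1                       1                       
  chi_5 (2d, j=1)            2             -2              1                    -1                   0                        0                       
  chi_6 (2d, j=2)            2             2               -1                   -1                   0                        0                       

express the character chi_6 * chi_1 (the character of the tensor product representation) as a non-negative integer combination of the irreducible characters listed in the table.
chi_6 tensor chi_1 = chi_6 (all other irreducibles have multiplicity 0).

Proof sketch: The character of a tensor product is the pointwise product (chi_6 * chi_1)(C) = chi_6(C) * chi_1(C):
  {e}: (2)*(1), {r^3}: (2)*(1), {r^1, r^5}: (-1)*(1), {r^2, r^4}: (-1)*(1), {s, sr^2, ...}: (0)*(1), {sr, sr^3, ...}: (0)*(1)
so (chi_6 * chi_1) takes values
  {e} -> 2, {r^3} -> 2, {r^1, r^5} -> -1, {r^2, r^4} -> -1, {s, sr^2, ...} -> 0, {sr, sr^3, ...} -> 0.
Now take the inner product of this character with each irreducible chi from the table, <chi_6*chi_1, chi> = (1/12) sum_C |C| (chi_6*chi_1)(C) conj(chi(C)):
  <chi_6*chi_1, chi_1> = (1/12)[1*(2)*conj(1) + 1*(2)*conj(1) + 2*(-1)*conj(1) + 2*(-1)*conj(1) + 3*(0)*conj(1) + 3*(0)*conj(1)]
      = (1/12)[(2) + (2) + (-2) + (-2) + (0) + (0)] = 0/12 = 0
  <chi_6*chi_1, chi_2> = (1/12)[1*(2)*conj(1) + 1*(2)*conj(1) + 2*(-1)*conj(1) + 2*(-1)*conj(1) + 3*(0)*conj(-1) + 3*(0)*conj(-1)]
      = (1/12)[(2) + (2) + (-2) + (-2) + (0) + (0)] = 0/12 = 0
  <chi_6*chi_1, chi_3> = (1/12)[1*(2)*conj(1) + 1*(2)*conj(-1) + 2*(-1)*conj(-1) + 2*(-1)*conj(1) + 3*(0)*conj(1) + 3*(0)*conj(-1)]
      = (1/12)[(2) + (-2) + (2) + (-2) + (0) + (0)] = 0/12 = 0
  <chi_6*chi_1, chi_4> = (1/12)[1*(2)*conj(1) + 1*(2)*conj(-1) + 2*(-1)*conj(-1) + 2*(-1)*conj(1) + 3*(0)*conj(-1) + 3*(0)*conj(1)]
      = (1/12)[(2) + (-2) + (2) + (-2) + (0) + (0)] = 0/12 = 0
  <chi_6*chi_1, chi_5> = (1/12)[1*(2)*conj(2) + 1*(2)*conj(-2) + 2*(-1)*conj(1) + 2*(-1)*conj(-1) + 3*(0)*conj(0) + 3*(0)*conj(0)]
      = (1/12)[(4) + (-4) + (-2) + (2) + (0) + (0)] = 0/12 = 0
  <chi_6*chi_1, chi_6> = (1/12)[1*(2)*conj(2) + 1*(2)*conj(2) + 2*(-1)*conj(-1) + 2*(-1)*conj(-1) + 3*(0)*conj(0) + 3*(0)*conj(0)]
      = (1/12)[(4) + (4) + (2) + (2) + (0) + (0)] = 12/12 = 1
Hence the multiplicities are chi_6: 1. Dimension check: dim(chi_6)*dim(chi_1) = 2*1 = 2 and sum (mult * dim) = 1*2 = 2.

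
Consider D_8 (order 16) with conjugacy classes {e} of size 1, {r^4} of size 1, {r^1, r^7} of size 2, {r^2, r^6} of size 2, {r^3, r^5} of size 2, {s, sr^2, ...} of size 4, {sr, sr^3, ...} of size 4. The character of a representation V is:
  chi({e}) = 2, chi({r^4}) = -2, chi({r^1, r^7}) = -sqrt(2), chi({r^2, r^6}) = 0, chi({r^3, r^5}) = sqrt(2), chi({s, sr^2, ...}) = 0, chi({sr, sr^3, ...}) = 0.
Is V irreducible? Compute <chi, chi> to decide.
Irreducible: <chi, chi> = 1.

Details: <chi, chi> = (1/|G|) sum_C |C| * |chi(C)|^2 = (1/16)[1*|2|^2 + 1*|-2|^2 + 2*|-sqrt(2)|^2 + 2*|0|^2 + 2*|sqrt(2)|^2 + 4*|0|^2 + 4*|0|^2]
  = (1/16)[(4) + (4) + (4) + (0) + (4) + (0) + (0)] = 16/16 = 1.
A character is irreducible iff <chi, chi> = 1, so this representation is irreducible.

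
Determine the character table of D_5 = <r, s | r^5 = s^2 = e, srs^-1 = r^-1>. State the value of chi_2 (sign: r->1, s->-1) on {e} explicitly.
Conjugacy classes: {e} of size 1, {r^1, r^4} of size 2, {r^2, r^3} of size 2, {s, sr, ..., sr^4} of size 5.
Character table:
  irrep \ class              {e} (size 1)  {r^1, r^4} (size 2)  {r^2, r^3} (size 2)  {s, sr, ..., sr^4} (size 5)
  chi_1 (triv)               1             1                    1                    1                          
  chi_2 (sign: r->1, s->-1)  1             1                    1                    -1                         
  chi_3 (2d, j=1)            2             -1/2 + sqrt(5)/2     -sqrt(5)/2 - 1/2     0                          
  chi_4 (2d, j=2)            2             -sqrt(5)/2 - 1/2     -1/2 + sqrt(5)/2     0                          

Spot check: chi_2 (sign: r->1, s->-1) on {e} = 1.

Explanation: D_5 has order 2*5 = 10 with 4 conjugacy classes, hence 4 irreducibles. Sum of squared dims 1 + 1 + 4 + 4 = 10 = |G|. Linear characters come from the abelianisation; the 2-dimensional irreps have character r^k -> 2*cos(2*pi*j*k/5), reflections -> 0.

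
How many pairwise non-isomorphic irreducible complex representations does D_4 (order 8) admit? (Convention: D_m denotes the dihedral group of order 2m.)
5

Argument: The number of irreducible complex representations of a finite group equals its number of conjugacy classes. D_4 has 5 conjugacy classes (n/2 + 3 for n even), so D_4 (order 8) has exactly 5 irreducible complex representations.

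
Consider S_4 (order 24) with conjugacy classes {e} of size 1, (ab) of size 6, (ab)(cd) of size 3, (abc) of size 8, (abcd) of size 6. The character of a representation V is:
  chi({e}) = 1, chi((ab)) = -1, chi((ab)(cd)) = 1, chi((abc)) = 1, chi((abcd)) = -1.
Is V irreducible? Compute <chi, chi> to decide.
Irreducible: <chi, chi> = 1.

Derivation: <chi, chi> = (1/|G|) sum_C |C| * |chi(C)|^2 = (1/24)[1*|1|^2 + 6*|-1|^2 + 3*|1|^2 + 8*|1|^2 + 6*|-1|^2]
  = (1/24)[(1) + (6) + (3) + (8) + (6)] = 24/24 = 1.
A character is irreducible iff <chi, chi> = 1, so this representation is irreducible.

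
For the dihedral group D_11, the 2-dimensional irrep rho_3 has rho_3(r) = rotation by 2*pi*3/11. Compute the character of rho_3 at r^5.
chi_{rho_3}(r^5) = 2*cos(2*pi*3*5/11) = -2*cos(3*pi/11)

Derivation: rho_3(r^5) is rotation by angle 2*pi*3*5/11, whose trace is 2*cos(2*pi*3*5/11) = -2*cos(3*pi/11).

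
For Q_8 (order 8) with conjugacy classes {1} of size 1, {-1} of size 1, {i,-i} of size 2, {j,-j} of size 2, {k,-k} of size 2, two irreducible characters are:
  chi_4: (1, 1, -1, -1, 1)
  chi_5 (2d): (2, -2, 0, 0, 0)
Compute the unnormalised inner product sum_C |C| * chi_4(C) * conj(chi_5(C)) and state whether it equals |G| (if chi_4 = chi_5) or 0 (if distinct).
Sum = 0; so <chi_4, chi_5> = 0 (distinct irreducibles are orthogonal).

Solution. Compute term by term over conjugacy classes (|C| * chi_4(C) * conj(chi_5(C))):
  1*(1)*conj(2) + 1*(1)*conj(-2) + 2*(-1)*conj(0) + 2*(-1)*conj(0) + 2*(1)*conj(0)
  = (2) + (-2) + (0) + (0) + (0)
  = 0.
Dividing by |G| = 8 gives 0/8 = 0, matching the row-orthogonality relation <chi_4, chi_5> = [chi_4 = chi_5].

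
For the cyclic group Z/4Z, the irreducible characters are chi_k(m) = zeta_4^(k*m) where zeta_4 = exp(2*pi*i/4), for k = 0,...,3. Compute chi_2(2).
chi_2(2) = zeta_4^4 = 1

Why: chi_2(2) = zeta_4^(2*2) = zeta_4^4. Since zeta_4^4 = 1, this equals zeta_4^0 = exp(2*pi*i*0/4) = 1.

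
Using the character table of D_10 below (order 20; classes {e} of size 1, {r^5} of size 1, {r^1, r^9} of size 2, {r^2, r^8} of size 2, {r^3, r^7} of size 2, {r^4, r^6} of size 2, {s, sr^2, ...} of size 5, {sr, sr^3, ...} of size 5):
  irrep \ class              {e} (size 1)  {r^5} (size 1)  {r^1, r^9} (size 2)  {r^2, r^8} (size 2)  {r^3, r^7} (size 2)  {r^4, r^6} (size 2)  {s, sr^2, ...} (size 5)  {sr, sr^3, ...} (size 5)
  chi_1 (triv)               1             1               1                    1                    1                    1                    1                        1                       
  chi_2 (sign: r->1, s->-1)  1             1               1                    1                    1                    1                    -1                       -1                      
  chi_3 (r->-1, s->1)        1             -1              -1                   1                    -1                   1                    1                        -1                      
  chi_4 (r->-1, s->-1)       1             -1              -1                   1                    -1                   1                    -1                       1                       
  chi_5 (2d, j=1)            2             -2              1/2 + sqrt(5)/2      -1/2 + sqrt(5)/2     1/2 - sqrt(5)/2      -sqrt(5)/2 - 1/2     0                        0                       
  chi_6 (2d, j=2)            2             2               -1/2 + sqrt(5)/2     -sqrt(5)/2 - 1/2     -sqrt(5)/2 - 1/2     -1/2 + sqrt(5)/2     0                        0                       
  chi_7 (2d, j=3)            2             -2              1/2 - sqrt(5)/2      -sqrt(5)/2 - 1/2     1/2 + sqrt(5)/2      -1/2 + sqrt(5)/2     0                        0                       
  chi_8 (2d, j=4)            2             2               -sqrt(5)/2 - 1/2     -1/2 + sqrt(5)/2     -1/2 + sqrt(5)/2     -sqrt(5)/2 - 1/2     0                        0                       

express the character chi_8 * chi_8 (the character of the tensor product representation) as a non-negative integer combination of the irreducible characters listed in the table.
chi_8 tensor chi_8 = chi_1 + chi_2 + chi_6 (all other irreducibles have multiplicity 0).

Explanation: The character of a tensor product is the pointwise product (chi_8 * chi_8)(C) = chi_8(C) * chi_8(C):
  {e}: (2)*(2), {r^5}: (2)*(2), {r^1, r^9}: (-sqrt(5)/2 - 1/2)*(-sqrt(5)/2 - 1/2), {r^2, r^8}: (-1/2 + sqrt(5)/2)*(-1/2 + sqrt(5)/2), {r^3, r^7}: (-1/2 + sqrt(5)/2)*(-1/2 + sqrt(5)/2), {r^4, r^6}: (-sqrt(5)/2 - 1/2)*(-sqrt(5)/2 - 1/2), {s, sr^2, ...}: (0)*(0), {sr, sr^3, ...}: (0)*(0)
so (chi_8 * chi_8) takes values
  {e} -> 4, {r^5} -> 4, {r^1, r^9} -> sqrt(5)/2 + 3/2, {r^2, r^8} -> 3/2 - sqrt(5)/2, {r^3, r^7} -> 3/2 - sqrt(5)/2, {r^4, r^6} -> sqrt(5)/2 + 3/2, {s, sr^2, ...} -> 0, {sr, sr^3, ...} -> 0.
Now take the inner product of this character with each irreducible chi from the table, <chi_8*chi_8, chi> = (1/20) sum_C |C| (chi_8*chi_8)(C) conj(chi(C)):
  <chi_8*chi_8, chi_1> = (1/20)[1*(4)*conj(1) + 1*(4)*conj(1) + 2*(sqrt(5)/2 + 3/2)*conj(1) + 2*(3/2 - sqrt(5)/2)*conj(1) + 2*(3/2 - sqrt(5)/2)*conj(1) + 2*(sqrt(5)/2 + 3/2)*conj(1) + 5*(0)*conj(1) + 5*(0)*conj(1)]
      = (1/20)[(4) + (4) + (sqrt(5) + 3) + (3 - sqrt(5)) + (3 - sqrt(5)) + (sqrt(5) + 3) + (0) + (0)] = 20/20 = 1
  <chi_8*chi_8, chi_2> = (1/20)[1*(4)*conj(1) + 1*(4)*conj(1) + 2*(sqrt(5)/2 + 3/2)*conj(1) + 2*(3/2 - sqrt(5)/2)*conj(1) + 2*(3/2 - sqrt(5)/2)*conj(1) + 2*(sqrt(5)/2 + 3/2)*conj(1) + 5*(0)*conj(-1) + 5*(0)*conj(-1)]
      = (1/20)[(4) + (4) + (sqrt(5) + 3) + (3 - sqrt(5)) + (3 - sqrt(5)) + (sqrt(5) + 3) + (0) + (0)] = 20/20 = 1
  <chi_8*chi_8, chi_3> = (1/20)[1*(4)*conj(1) + 1*(4)*conj(-1) + 2*(sqrt(5)/2 + 3/2)*conj(-1) + 2*(3/2 - sqrt(5)/2)*conj(1) + 2*(3/2 - sqrt(5)/2)*conj(-1) + 2*(sqrt(5)/2 + 3/2)*conj(1) + 5*(0)*conj(1) + 5*(0)*conj(-1)]
      = (1/20)[(4) + (-4) + (-3 - sqrt(5)) + (3 - sqrt(5)) + (-3 + sqrt(5)) + (sqrt(5) + 3) + (0) + (0)] = 0/20 = 0
  <chi_8*chi_8, chi_4> = (1/20)[1*(4)*conj(1) + 1*(4)*conj(-1) + 2*(sqrt(5)/2 + 3/2)*conj(-1) + 2*(3/2 - sqrt(5)/2)*conj(1) + 2*(3/2 - sqrt(5)/2)*conj(-1) + 2*(sqrt(5)/2 + 3/2)*conj(1) + 5*(0)*conj(-1) + 5*(0)*conj(1)]
      = (1/20)[(4) + (-4) + (-3 - sqrt(5)) + (3 - sqrt(5)) + (-3 + sqrt(5)) + (sqrt(5) + 3) + (0) + (0)] = 0/20 = 0
  <chi_8*chi_8, chi_5> = (1/20)[1*(4)*conj(2) + 1*(4)*conj(-2) + 2*(sqrt(5)/2 + 3/2)*conj(1/2 + sqrt(5)/2) + 2*(3/2 - sqrt(5)/2)*conj(-1/2 + sqrt(5)/2) + 2*(3/2 - sqrt(5)/2)*conj(1/2 - sqrt(5)/2) + 2*(sqrt(5)/2 + 3/2)*conj(-sqrt(5)/2 - 1/2) + 5*(0)*conj(0) + 5*(0)*conj(0)]
      = (1/20)[(8) + (-8) + (4 + 2*sqrt(5)) + (-4 + 2*sqrt(5)) + (4 - 2*sqrt(5)) + (-2*sqrt(5) - 4) + (0) + (0)] = 0/20 = 0
  <chi_8*chi_8, chi_6> = (1/20)[1*(4)*conj(2) + 1*(4)*conj(2) + 2*(sqrt(5)/2 + 3/2)*conj(-1/2 + sqrt(5)/2) + 2*(3/2 - sqrt(5)/2)*conj(-sqrt(5)/2 - 1/2) + 2*(3/2 - sqrt(5)/2)*conj(-sqrt(5)/2 - 1/2) + 2*(sqrt(5)/2 + 3/2)*conj(-1/2 + sqrt(5)/2) + 5*(0)*conj(0) + 5*(0)*conj(0)]
      = (1/20)[(8) + (8) + (1 + sqrt(5)) + (1 - sqrt(5)) + (1 - sqrt(5)) + (1 + sqrt(5)) + (0) + (0)] = 20/20 = 1
  <chi_8*chi_8, chi_7> = (1/20)[1*(4)*conj(2) + 1*(4)*conj(-2) + 2*(sqrt(5)/2 + 3/2)*conj(1/2 - sqrt(5)/2) + 2*(3/2 - sqrt(5)/2)*conj(-sqrt(5)/2 - 1/2) + 2*(3/2 - sqrt(5)/2)*conj(1/2 + sqrt(5)/2) + 2*(sqrt(5)/2 + 3/2)*conj(-1/2 + sqrt(5)/2) + 5*(0)*conj(0) + 5*(0)*conj(0)]
      = (1/20)[(8) + (-8) + (-sqrt(5) - 1) + (1 - sqrt(5)) + (-1 + sqrt(5)) + (1 + sqrt(5)) + (0) + (0)] = 0/20 = 0
  <chi_8*chi_8, chi_8> = (1/20)[1*(4)*conj(2) + 1*(4)*conj(2) + 2*(sqrt(5)/2 + 3/2)*conj(-sqrt(5)/2 - 1/2) + 2*(3/2 - sqrt(5)/2)*conj(-1/2 + sqrt(5)/2) + 2*(3/2 - sqrt(5)/2)*conj(-1/2 + sqrt(5)/2) + 2*(sqrt(5)/2 + 3/2)*conj(-sqrt(5)/2 - 1/2) + 5*(0)*conj(0) + 5*(0)*conj(0)]
      = (1/20)[(8) + (8) + (-2*sqrt(5) - 4) + (-4 + 2*sqrt(5)) + (-4 + 2*sqrt(5)) + (-2*sqrt(5) - 4) + (0) + (0)] = 0/20 = 0
Hence the multiplicities are chi_1: 1, chi_2: 1, chi_6: 1. Dimension check: dim(chi_8)*dim(chi_8) = 2*2 = 4 and sum (mult * dim) = 1*1 + 1*1 + 1*2 = 4.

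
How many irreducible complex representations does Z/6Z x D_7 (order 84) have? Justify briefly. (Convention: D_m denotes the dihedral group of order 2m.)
30

Why: The number of irreducible complex representations of a finite group equals its number of conjugacy classes. For a direct product, #classes(G x H) = #classes(G) * #classes(H). Z/6Z has 6 classes (abelian), D_7 has 5 classes, so 6 * 5 = 30, so Z/6Z x D_7 (order 84) has exactly 30 irreducible complex representations.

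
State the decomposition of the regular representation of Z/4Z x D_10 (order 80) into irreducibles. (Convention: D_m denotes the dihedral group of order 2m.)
Each irreducible V_i of dimension d_i appears with multiplicity d_i, i.e. rho_reg = (direct sum over all irreducibles V_i) d_i V_i. The irreducible dimensions for Z/4Z x D_10 are 1, 1, 1, 1, 1, 1, 1, 1, 1, 1, 1, 1, 1, 1, 1, 1, 2, 2, 2, 2, 2, 2, 2, 2, 2, 2, 2, 2, 2, 2, 2, 2: 16 irreducibles of dimension 1, each with multiplicity 1; 16 irreducibles of dimension 2, each with multiplicity 2. Total dimension 16*1*1 + 16*2*2 = 80 = |G|.

Solution. General theorem: in the regular representation of a finite group G, each irreducible appears with multiplicity equal to its dimension. Check: dim(rho_reg) = sum d_i^2 = 1 + 1 + 1 + 1 + 1 + 1 + 1 + 1 + 1 + 1 + 1 + 1 + 1 + 1 + 1 + 1 + 4 + 4 + 4 + 4 + 4 + 4 + 4 + 4 + 4 + 4 + 4 + 4 + 4 + 4 + 4 + 4 = 80 = |G|.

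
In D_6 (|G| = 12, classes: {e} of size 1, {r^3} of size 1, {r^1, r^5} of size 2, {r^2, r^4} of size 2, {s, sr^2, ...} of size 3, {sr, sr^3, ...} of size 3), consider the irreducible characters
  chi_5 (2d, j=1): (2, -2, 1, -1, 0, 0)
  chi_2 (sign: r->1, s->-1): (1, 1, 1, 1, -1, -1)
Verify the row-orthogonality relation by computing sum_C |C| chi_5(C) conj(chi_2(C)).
Sum = 0; so <chi_5, chi_2> = 0 (distinct irreducibles are orthogonal).

Details: Compute term by term over conjugacy classes (|C| * chi_5(C) * conj(chi_2(C))):
  1*(2)*conj(1) + 1*(-2)*conj(1) + 2*(1)*conj(1) + 2*(-1)*conj(1) + 3*(0)*conj(-1) + 3*(0)*conj(-1)
  = (2) + (-2) + (2) + (-2) + (0) + (0)
  = 0.
Dividing by |G| = 12 gives 0/12 = 0, matching the row-orthogonality relation <chi_5, chi_2> = [chi_5 = chi_2].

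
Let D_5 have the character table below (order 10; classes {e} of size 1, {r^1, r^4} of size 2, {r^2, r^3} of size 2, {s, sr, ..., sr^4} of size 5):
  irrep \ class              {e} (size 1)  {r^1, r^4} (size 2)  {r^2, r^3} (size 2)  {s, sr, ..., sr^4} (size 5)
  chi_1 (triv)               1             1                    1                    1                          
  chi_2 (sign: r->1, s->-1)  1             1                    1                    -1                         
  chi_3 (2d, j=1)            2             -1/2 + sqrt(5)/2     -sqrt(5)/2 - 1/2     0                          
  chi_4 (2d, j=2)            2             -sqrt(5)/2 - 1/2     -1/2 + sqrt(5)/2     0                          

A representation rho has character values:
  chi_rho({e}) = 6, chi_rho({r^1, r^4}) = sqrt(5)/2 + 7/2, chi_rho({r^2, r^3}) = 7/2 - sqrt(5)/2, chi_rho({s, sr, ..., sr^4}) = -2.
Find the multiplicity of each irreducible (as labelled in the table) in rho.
Multiplicities: chi_1: 1, chi_2: 3, chi_3: 1, chi_4: 0.

Solution. Use <chi_rho, chi> = (1/|G|) sum_C |C| * chi_rho(C) * conj(chi(C)) with |G| = 10 for each irreducible chi in the table:
  <chi_rho, chi_1> = (1/10)[1*(6)*conj(1) + 2*(sqrt(5)/2 + 7/2)*conj(1) + 2*(7/2 - sqrt(5)/2)*conj(1) + 5*(-2)*conj(1)]
      = (1/10)[(6) + (sqrt(5) + 7) + (7 - sqrt(5)) + (-10)] = 10/10 = 1
  <chi_rho, chi_2> = (1/10)[1*(6)*conj(1) + 2*(sqrt(5)/2 + 7/2)*conj(1) + 2*(7/2 - sqrt(5)/2)*conj(1) + 5*(-2)*conj(-1)]
      = (1/10)[(6) + (sqrt(5) + 7) + (7 - sqrt(5)) + (10)] = 30/10 = 3
  <chi_rho, chi_3> = (1/10)[1*(6)*conj(2) + 2*(sqrt(5)/2 + 7/2)*conj(-1/2 + sqrt(5)/2) + 2*(7/2 - sqrt(5)/2)*conj(-sqrt(5)/2 - 1/2) + 5*(-2)*conj(0)]
      = (1/10)[(12) + (-1 + 3*sqrt(5)) + (-3*sqrt(5) - 1) + (0)] = 10/10 = 1
  <chi_rho, chi_4> = (1/10)[1*(6)*conj(2) + 2*(sqrt(5)/2 + 7/2)*conj(-sqrt(5)/2 - 1/2) + 2*(7/2 - sqrt(5)/2)*conj(-1/2 + sqrt(5)/2) + 5*(-2)*conj(0)]
      = (1/10)[(12) + (-4*sqrt(5) - 6) + (-6 + 4*sqrt(5)) + (0)] = 0/10 = 0
Dimension check: dim(rho) = sum (mult * dim) = 1*1 + 3*1 + 1*2 + 0*2 = 6 = chi_rho(e) = 6.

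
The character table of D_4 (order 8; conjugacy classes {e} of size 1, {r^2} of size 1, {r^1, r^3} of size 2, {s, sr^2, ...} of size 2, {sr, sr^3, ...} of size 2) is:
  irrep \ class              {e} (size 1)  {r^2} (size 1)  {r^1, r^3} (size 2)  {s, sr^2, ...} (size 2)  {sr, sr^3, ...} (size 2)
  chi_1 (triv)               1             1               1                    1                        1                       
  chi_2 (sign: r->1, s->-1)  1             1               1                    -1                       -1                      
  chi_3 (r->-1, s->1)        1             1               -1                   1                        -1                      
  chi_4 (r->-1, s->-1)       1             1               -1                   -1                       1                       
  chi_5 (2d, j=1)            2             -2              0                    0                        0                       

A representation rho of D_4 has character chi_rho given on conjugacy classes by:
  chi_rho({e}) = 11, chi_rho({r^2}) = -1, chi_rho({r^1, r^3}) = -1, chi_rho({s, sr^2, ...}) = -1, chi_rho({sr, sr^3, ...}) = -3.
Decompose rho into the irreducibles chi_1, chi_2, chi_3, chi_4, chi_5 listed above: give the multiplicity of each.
Multiplicities: chi_1: 0, chi_2: 2, chi_3: 2, chi_4: 1, chi_5: 3.

Argument: Use <chi_rho, chi> = (1/|G|) sum_C |C| * chi_rho(C) * conj(chi(C)) with |G| = 8 for each irreducible chi in the table:
  <chi_rho, chi_1> = (1/8)[1*(11)*conj(1) + 1*(-1)*conj(1) + 2*(-1)*conj(1) + 2*(-1)*conj(1) + 2*(-3)*conj(1)]
      = (1/8)[(11) + (-1) + (-2) + (-2) + (-6)] = 0/8 = 0
  <chi_rho, chi_2> = (1/8)[1*(11)*conj(1) + 1*(-1)*conj(1) + 2*(-1)*conj(1) + 2*(-1)*conj(-1) + 2*(-3)*conj(-1)]
      = (1/8)[(11) + (-1) + (-2) + (2) + (6)] = 16/8 = 2
  <chi_rho, chi_3> = (1/8)[1*(11)*conj(1) + 1*(-1)*conj(1) + 2*(-1)*conj(-1) + 2*(-1)*conj(1) + 2*(-3)*conj(-1)]
      = (1/8)[(11) + (-1) + (2) + (-2) + (6)] = 16/8 = 2
  <chi_rho, chi_4> = (1/8)[1*(11)*conj(1) + 1*(-1)*conj(1) + 2*(-1)*conj(-1) + 2*(-1)*conj(-1) + 2*(-3)*conj(1)]
      = (1/8)[(11) + (-1) + (2) + (2) + (-6)] = 8/8 = 1
  <chi_rho, chi_5> = (1/8)[1*(11)*conj(2) + 1*(-1)*conj(-2) + 2*(-1)*conj(0) + 2*(-1)*conj(0) + 2*(-3)*conj(0)]
      = (1/8)[(22) + (2) + (0) + (0) + (0)] = 24/8 = 3
Dimension check: dim(rho) = sum (mult * dim) = 0*1 + 2*1 + 2*1 + 1*1 + 3*2 = 11 = chi_rho(e) = 11.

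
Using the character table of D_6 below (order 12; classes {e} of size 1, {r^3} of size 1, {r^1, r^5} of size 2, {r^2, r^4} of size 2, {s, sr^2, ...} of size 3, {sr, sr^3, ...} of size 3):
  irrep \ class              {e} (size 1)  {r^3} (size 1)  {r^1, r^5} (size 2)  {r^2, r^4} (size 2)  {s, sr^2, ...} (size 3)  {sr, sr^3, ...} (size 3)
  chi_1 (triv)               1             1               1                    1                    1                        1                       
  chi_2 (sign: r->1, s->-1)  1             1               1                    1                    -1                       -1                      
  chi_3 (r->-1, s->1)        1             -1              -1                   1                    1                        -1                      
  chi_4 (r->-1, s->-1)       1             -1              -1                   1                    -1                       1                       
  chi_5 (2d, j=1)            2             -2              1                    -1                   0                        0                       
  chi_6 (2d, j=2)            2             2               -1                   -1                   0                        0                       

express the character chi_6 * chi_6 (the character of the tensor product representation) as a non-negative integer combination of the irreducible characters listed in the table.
chi_6 tensor chi_6 = chi_1 + chi_2 + chi_6 (all other irreducibles have multiplicity 0).

Derivation: The character of a tensor product is the pointwise product (chi_6 * chi_6)(C) = chi_6(C) * chi_6(C):
  {e}: (2)*(2), {r^3}: (2)*(2), {r^1, r^5}: (-1)*(-1), {r^2, r^4}: (-1)*(-1), {s, sr^2, ...}: (0)*(0), {sr, sr^3, ...}: (0)*(0)
so (chi_6 * chi_6) takes values
  {e} -> 4, {r^3} -> 4, {r^1, r^5} -> 1, {r^2, r^4} -> 1, {s, sr^2, ...} -> 0, {sr, sr^3, ...} -> 0.
Now take the inner product of this character with each irreducible chi from the table, <chi_6*chi_6, chi> = (1/12) sum_C |C| (chi_6*chi_6)(C) conj(chi(C)):
  <chi_6*chi_6, chi_1> = (1/12)[1*(4)*conj(1) + 1*(4)*conj(1) + 2*(1)*conj(1) + 2*(1)*conj(1) + 3*(0)*conj(1) + 3*(0)*conj(1)]
      = (1/12)[(4) + (4) + (2) + (2) + (0) + (0)] = 12/12 = 1
  <chi_6*chi_6, chi_2> = (1/12)[1*(4)*conj(1) + 1*(4)*conj(1) + 2*(1)*conj(1) + 2*(1)*conj(1) + 3*(0)*conj(-1) + 3*(0)*conj(-1)]
      = (1/12)[(4) + (4) + (2) + (2) + (0) + (0)] = 12/12 = 1
  <chi_6*chi_6, chi_3> = (1/12)[1*(4)*conj(1) + 1*(4)*conj(-1) + 2*(1)*conj(-1) + 2*(1)*conj(1) + 3*(0)*conj(1) + 3*(0)*conj(-1)]
      = (1/12)[(4) + (-4) + (-2) + (2) + (0) + (0)] = 0/12 = 0
  <chi_6*chi_6, chi_4> = (1/12)[1*(4)*conj(1) + 1*(4)*conj(-1) + 2*(1)*conj(-1) + 2*(1)*conj(1) + 3*(0)*conj(-1) + 3*(0)*conj(1)]
      = (1/12)[(4) + (-4) + (-2) + (2) + (0) + (0)] = 0/12 = 0
  <chi_6*chi_6, chi_5> = (1/12)[1*(4)*conj(2) + 1*(4)*conj(-2) + 2*(1)*conj(1) + 2*(1)*conj(-1) + 3*(0)*conj(0) + 3*(0)*conj(0)]
      = (1/12)[(8) + (-8) + (2) + (-2) + (0) + (0)] = 0/12 = 0
  <chi_6*chi_6, chi_6> = (1/12)[1*(4)*conj(2) + 1*(4)*conj(2) + 2*(1)*conj(-1) + 2*(1)*conj(-1) + 3*(0)*conj(0) + 3*(0)*conj(0)]
      = (1/12)[(8) + (8) + (-2) + (-2) + (0) + (0)] = 12/12 = 1
Hence the multiplicities are chi_1: 1, chi_2: 1, chi_6: 1. Dimension check: dim(chi_6)*dim(chi_6) = 2*2 = 4 and sum (mult * dim) = 1*1 + 1*1 + 1*2 = 4.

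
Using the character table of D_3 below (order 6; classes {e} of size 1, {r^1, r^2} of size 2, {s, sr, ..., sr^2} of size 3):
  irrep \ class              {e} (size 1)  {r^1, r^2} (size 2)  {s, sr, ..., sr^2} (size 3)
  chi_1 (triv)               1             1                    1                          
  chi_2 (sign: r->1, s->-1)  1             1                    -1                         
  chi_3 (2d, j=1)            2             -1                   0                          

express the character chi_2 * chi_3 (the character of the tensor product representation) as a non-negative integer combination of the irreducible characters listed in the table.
chi_2 tensor chi_3 = chi_3 (all other irreducibles have multiplicity 0).

Argument: The character of a tensor product is the pointwise product (chi_2 * chi_3)(C) = chi_2(C) * chi_3(C):
  {e}: (1)*(2), {r^1, r^2}: (1)*(-1), {s, sr, ..., sr^2}: (-1)*(0)
so (chi_2 * chi_3) takes values
  {e} -> 2, {r^1, r^2} -> -1, {s, sr, ..., sr^2} -> 0.
Now take the inner product of this character with each irreducible chi from the table, <chi_2*chi_3, chi> = (1/6) sum_C |C| (chi_2*chi_3)(C) conj(chi(C)):
  <chi_2*chi_3, chi_1> = (1/6)[1*(2)*conj(1) + 2*(-1)*conj(1) + 3*(0)*conj(1)]
      = (1/6)[(2) + (-2) + (0)] = 0/6 = 0
  <chi_2*chi_3, chi_2> = (1/6)[1*(2)*conj(1) + 2*(-1)*conj(1) + 3*(0)*conj(-1)]
      = (1/6)[(2) + (-2) + (0)] = 0/6 = 0
  <chi_2*chi_3, chi_3> = (1/6)[1*(2)*conj(2) + 2*(-1)*conj(-1) + 3*(0)*conj(0)]
      = (1/6)[(4) + (2) + (0)] = 6/6 = 1
Hence the multiplicities are chi_3: 1. Dimension check: dim(chi_2)*dim(chi_3) = 1*2 = 2 and sum (mult * dim) = 1*2 = 2.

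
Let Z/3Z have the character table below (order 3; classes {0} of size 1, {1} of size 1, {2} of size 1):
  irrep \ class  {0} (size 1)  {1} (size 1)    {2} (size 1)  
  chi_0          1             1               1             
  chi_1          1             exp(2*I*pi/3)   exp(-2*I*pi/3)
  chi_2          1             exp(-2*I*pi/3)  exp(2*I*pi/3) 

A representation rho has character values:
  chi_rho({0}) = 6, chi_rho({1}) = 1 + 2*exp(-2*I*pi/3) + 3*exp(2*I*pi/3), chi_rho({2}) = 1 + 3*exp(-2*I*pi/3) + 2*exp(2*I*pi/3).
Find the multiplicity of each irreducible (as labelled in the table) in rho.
Multiplicities: chi_0: 1, chi_1: 3, chi_2: 2.

Explanation: Use <chi_rho, chi> = (1/|G|) sum_C |C| * chi_rho(C) * conj(chi(C)) with |G| = 3 for each irreducible chi in the table:
  <chi_rho, chi_0> = (1/3)[1*(6)*conj(1) + 1*(1 + 2*exp(-2*I*pi/3) + 3*exp(2*I*pi/3))*conj(1) + 1*(1 + 3*exp(-2*I*pi/3) + 2*exp(2*I*pi/3))*conj(1)]
      = (1/3)[(6) + (1 + 2*exp(-2*I*pi/3) + 3*exp(2*I*pi/3)) + (1 + 3*exp(-2*I*pi/3) + 2*exp(2*I*pi/3))] = 3/3 = 1
  <chi_rho, chi_1> = (1/3)[1*(6)*conj(1) + 1*(1 + 2*exp(-2*I*pi/3) + 3*exp(2*I*pi/3))*conj(exp(2*I*pi/3)) + 1*(1 + 3*exp(-2*I*pi/3) + 2*exp(2*I*pi/3))*conj(exp(-2*I*pi/3))]
      = (1/3)[(6) + (3 + exp(-2*I*pi/3) + 2*exp(2*I*pi/3)) + (3 + 2*exp(-2*I*pi/3) + exp(2*I*pi/3))] = 9/3 = 3
  <chi_rho, chi_2> = (1/3)[1*(6)*conj(1) + 1*(1 + 2*exp(-2*I*pi/3) + 3*exp(2*I*pi/3))*conj(exp(-2*I*pi/3)) + 1*(1 + 3*exp(-2*I*pi/3) + 2*exp(2*I*pi/3))*conj(exp(2*I*pi/3))]
      = (1/3)[(6) + (2 + 3*exp(-2*I*pi/3) + exp(2*I*pi/3)) + (2 + exp(-2*I*pi/3) + 3*exp(2*I*pi/3))] = 6/3 = 2
(Exp terms are combined using exp(i*s)*conj(exp(i*t)) = exp(i*(s-t)), and sums of them are collapsed using the identity that for every m > 1 the m distinct m-th roots of unity sum to 0, e.g. 1 + exp(2*I*pi/3) + exp(-2*I*pi/3) = 0.)
Dimension check: dim(rho) = sum (mult * dim) = 1*1 + 3*1 + 2*1 = 6 = chi_rho(e) = 6.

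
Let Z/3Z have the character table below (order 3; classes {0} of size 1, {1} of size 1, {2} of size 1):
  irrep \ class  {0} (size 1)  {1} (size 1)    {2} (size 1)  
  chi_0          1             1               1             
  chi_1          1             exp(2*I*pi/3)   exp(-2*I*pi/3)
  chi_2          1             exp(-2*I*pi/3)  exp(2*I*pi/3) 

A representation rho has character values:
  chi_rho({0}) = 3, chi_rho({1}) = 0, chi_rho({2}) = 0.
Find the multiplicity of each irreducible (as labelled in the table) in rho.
Multiplicities: chi_0: 1, chi_1: 1, chi_2: 1.

Justification: Use <chi_rho, chi> = (1/|G|) sum_C |C| * chi_rho(C) * conj(chi(C)) with |G| = 3 for each irreducible chi in the table:
  <chi_rho, chi_0> = (1/3)[1*(3)*conj(1) + 1*(0)*conj(1) + 1*(0)*conj(1)]
      = (1/3)[(3) + (0) + (0)] = 3/3 = 1
  <chi_rho, chi_1> = (1/3)[1*(3)*conj(1) + 1*(0)*conj(exp(2*I*pi/3)) + 1*(0)*conj(exp(-2*I*pi/3))]
      = (1/3)[(3) + (0) + (0)] = 3/3 = 1
  <chi_rho, chi_2> = (1/3)[1*(3)*conj(1) + 1*(0)*conj(exp(-2*I*pi/3)) + 1*(0)*conj(exp(2*I*pi/3))]
      = (1/3)[(3) + (0) + (0)] = 3/3 = 1
(Exp terms are combined using exp(i*s)*conj(exp(i*t)) = exp(i*(s-t)), and sums of them are collapsed using the identity that for every m > 1 the m distinct m-th roots of unity sum to 0, e.g. 1 + exp(2*I*pi/3) + exp(-2*I*pi/3) = 0.)
Dimension check: dim(rho) = sum (mult * dim) = 1*1 + 1*1 + 1*1 = 3 = chi_rho(e) = 3.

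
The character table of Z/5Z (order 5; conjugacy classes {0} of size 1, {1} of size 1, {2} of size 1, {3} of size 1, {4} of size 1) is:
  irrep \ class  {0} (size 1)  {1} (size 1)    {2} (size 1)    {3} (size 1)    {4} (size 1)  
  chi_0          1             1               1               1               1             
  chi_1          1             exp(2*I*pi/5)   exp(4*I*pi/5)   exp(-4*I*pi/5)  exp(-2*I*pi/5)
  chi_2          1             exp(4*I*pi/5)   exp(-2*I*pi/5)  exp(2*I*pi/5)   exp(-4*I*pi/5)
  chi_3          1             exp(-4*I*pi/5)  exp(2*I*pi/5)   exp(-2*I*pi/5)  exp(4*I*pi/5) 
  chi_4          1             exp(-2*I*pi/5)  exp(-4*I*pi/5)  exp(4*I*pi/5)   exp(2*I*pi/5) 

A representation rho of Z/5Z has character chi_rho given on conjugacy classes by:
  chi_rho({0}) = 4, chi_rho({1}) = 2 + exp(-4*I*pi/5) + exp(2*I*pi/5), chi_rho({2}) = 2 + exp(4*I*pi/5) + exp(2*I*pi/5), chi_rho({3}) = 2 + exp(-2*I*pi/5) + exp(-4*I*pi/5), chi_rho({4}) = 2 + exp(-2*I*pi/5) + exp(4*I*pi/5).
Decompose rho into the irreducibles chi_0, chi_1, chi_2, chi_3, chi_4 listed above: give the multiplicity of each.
Multiplicities: chi_0: 2, chi_1: 1, chi_2: 0, chi_3: 1, chi_4: 0.

Proof sketch: Use <chi_rho, chi> = (1/|G|) sum_C |C| * chi_rho(C) * conj(chi(C)) with |G| = 5 for each irreducible chi in the table:
  <chi_rho, chi_0> = (1/5)[1*(4)*conj(1) + 1*(2 + exp(-4*I*pi/5) + exp(2*I*pi/5))*conj(1) + 1*(2 + exp(4*I*pi/5) + exp(2*I*pi/5))*conj(1) + 1*(2 + exp(-2*I*pi/5) + exp(-4*I*pi/5))*conj(1) + 1*(2 + exp(-2*I*pi/5) + exp(4*I*pi/5))*conj(1)]
      = (1/5)[(4) + (2 + exp(-4*I*pi/5) + exp(2*I*pi/5)) + (2 + exp(4*I*pi/5) + exp(2*I*pi/5)) + (2 + exp(-2*I*pi/5) + exp(-4*I*pi/5)) + (2 + exp(-2*I*pi/5) + exp(4*I*pi/5))] = 10/5 = 2
  <chi_rho, chi_1> = (1/5)[1*(4)*conj(1) + 1*(2 + exp(-4*I*pi/5) + exp(2*I*pi/5))*conj(exp(2*I*pi/5)) + 1*(2 + exp(4*I*pi/5) + exp(2*I*pi/5))*conj(exp(4*I*pi/5)) + 1*(2 + exp(-2*I*pi/5) + exp(-4*I*pi/5))*conj(exp(-4*I*pi/5)) + 1*(2 + exp(-2*I*pi/5) + exp(4*I*pi/5))*conj(exp(-2*I*pi/5))]
      = (1/5)[(4) + (1 + 2*exp(-2*I*pi/5) + exp(4*I*pi/5)) + (1 + 2*exp(-4*I*pi/5) + exp(-2*I*pi/5)) + (1 + exp(2*I*pi/5) + 2*exp(4*I*pi/5)) + (1 + exp(-4*I*pi/5) + 2*exp(2*I*pi/5))] = 5/5 = 1
  <chi_rho, chi_2> = (1/5)[1*(4)*conj(1) + 1*(2 + exp(-4*I*pi/5) + exp(2*I*pi/5))*conj(exp(4*I*pi/5)) + 1*(2 + exp(4*I*pi/5) + exp(2*I*pi/5))*conj(exp(-2*I*pi/5)) + 1*(2 + exp(-2*I*pi/5) + exp(-4*I*pi/5))*conj(exp(2*I*pi/5)) + 1*(2 + exp(-2*I*pi/5) + exp(4*I*pi/5))*conj(exp(-4*I*pi/5))]
      = (1/5)[(4) + (2*exp(-4*I*pi/5) + exp(-2*I*pi/5) + exp(2*I*pi/5)) + (exp(-4*I*pi/5) + exp(4*I*pi/5) + 2*exp(2*I*pi/5)) + (2*exp(-2*I*pi/5) + exp(-4*I*pi/5) + exp(4*I*pi/5)) + (exp(-2*I*pi/5) + exp(2*I*pi/5) + 2*exp(4*I*pi/5))] = 0/5 = 0
  <chi_rho, chi_3> = (1/5)[1*(4)*conj(1) + 1*(2 + exp(-4*I*pi/5) + exp(2*I*pi/5))*conj(exp(-4*I*pi/5)) + 1*(2 + exp(4*I*pi/5) + exp(2*I*pi/5))*conj(exp(2*I*pi/5)) + 1*(2 + exp(-2*I*pi/5) + exp(-4*I*pi/5))*conj(exp(-2*I*pi/5)) + 1*(2 + exp(-2*I*pi/5) + exp(4*I*pi/5))*conj(exp(4*I*pi/5))]
      = (1/5)[(4) + (1 + exp(-4*I*pi/5) + 2*exp(4*I*pi/5)) + (1 + 2*exp(-2*I*pi/5) + exp(2*I*pi/5)) + (1 + exp(-2*I*pi/5) + 2*exp(2*I*pi/5)) + (1 + 2*exp(-4*I*pi/5) + exp(4*I*pi/5))] = 5/5 = 1
  <chi_rho, chi_4> = (1/5)[1*(4)*conj(1) + 1*(2 + exp(-4*I*pi/5) + exp(2*I*pi/5))*conj(exp(-2*I*pi/5)) + 1*(2 + exp(4*I*pi/5) + exp(2*I*pi/5))*conj(exp(-4*I*pi/5)) + 1*(2 + exp(-2*I*pi/5) + exp(-4*I*pi/5))*conj(exp(4*I*pi/5)) + 1*(2 + exp(-2*I*pi/5) + exp(4*I*pi/5))*conj(exp(2*I*pi/5))]
      = (1/5)[(4) + (exp(-2*I*pi/5) + exp(4*I*pi/5) + 2*exp(2*I*pi/5)) + (exp(-2*I*pi/5) + exp(-4*I*pi/5) + 2*exp(4*I*pi/5)) + (2*exp(-4*I*pi/5) + exp(4*I*pi/5) + exp(2*I*pi/5)) + (2*exp(-2*I*pi/5) + exp(-4*I*pi/5) + exp(2*I*pi/5))] = 0/5 = 0
(Exp terms are combined using exp(i*s)*conj(exp(i*t)) = exp(i*(s-t)), and sums of them are collapsed using the identity that for every m > 1 the m distinct m-th roots of unity sum to 0, e.g. 1 + exp(2*I*pi/3) + exp(-2*I*pi/3) = 0.)
Dimension check: dim(rho) = sum (mult * dim) = 2*1 + 1*1 + 0*1 + 1*1 + 0*1 = 4 = chi_rho(e) = 4.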